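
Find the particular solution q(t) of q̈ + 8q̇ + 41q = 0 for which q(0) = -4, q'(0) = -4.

q = -4*cos(5*t)*exp(-4*t) - 4*exp(-4*t)*sin(5*t)

Characteristic equation r² + 8r + 41 = 0 has discriminant (8)² - 4·(41) = -100 < 0, so r = -4 ± 5i.
Hence q_h = C1*cos(5*t)*exp(-4*t) + C2*exp(-4*t)*sin(5*t).
Apply the initial conditions: q(0) = C1 = -4 and q'(0) = -4*C1 + 5*C2 = -4. Solving gives C1 = -4, C2 = -4.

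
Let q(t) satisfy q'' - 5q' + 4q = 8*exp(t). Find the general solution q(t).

q = C1*exp(t) + C2*exp(4*t) - 8*t*exp(t)/3

Characteristic equation r² - 5r + 4 = 0 factors as (r - 1)(r - 4) = 0, so r = 1, 4.
Hence q_h = C1*exp(t) + C2*exp(4*t).
Since exp(t) solves the homogeneous equation (r = 1 is a root of multiplicity 1), multiply the trial by t. Try q_p = A*t*exp(t). Substituting into the equation and dividing by exp(t) gives A = -8/3, so q_p = -8*t*exp(t)/3.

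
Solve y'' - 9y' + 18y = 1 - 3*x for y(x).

y = -1/36 - x/6 + C1*exp(6*x) + C2*exp(3*x)

Characteristic equation r² - 9r + 18 = 0 factors as (r - 6)(r - 3) = 0, so r = 6, 3.
Hence y_h = C1*exp(6*x) + C2*exp(3*x).
For the particular solution try y_p = A0 + A1*x. Substituting and matching coefficients of each power of x gives A0 = -1/36, A1 = -1/6, so y_p = -1/36 - x/6.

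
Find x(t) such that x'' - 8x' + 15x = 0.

x = C1*exp(3*t) + C2*exp(5*t)

Characteristic equation r² - 8r + 15 = 0 factors as (r - 3)(r - 5) = 0, so r = 3, 5.
Hence x_h = C1*exp(3*t) + C2*exp(5*t).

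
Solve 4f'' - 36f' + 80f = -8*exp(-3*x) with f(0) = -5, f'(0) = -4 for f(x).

Divide through by 4: f'' - 9f' + 20f = -2*exp(-3*x).
Characteristic equation r² - 9r + 20 = 0 factors as (r - 4)(r - 5) = 0, so r = 4, 5.
Hence f_h = C1*exp(4*x) + C2*exp(5*x).
Try f_p = A*exp(-3*x). Substituting into the equation and dividing by exp(-3*x) gives A = -1/28, so f_p = -exp(-3*x)/28.
General solution: f = -exp(-3*x)/28 + C1*exp(4*x) + C2*exp(5*x).
Apply the initial conditions: f(0) = -1/28 + C1 + C2 = -5 and f'(0) = 3/28 + 4*C1 + 5*C2 = -4. Solving gives C1 = -145/7, C2 = 63/4.

f = -145*exp(4*x)/7 - exp(-3*x)/28 + 63*exp(5*x)/4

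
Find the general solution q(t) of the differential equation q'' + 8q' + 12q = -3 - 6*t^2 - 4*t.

q = -7/18 - t**2/2 + t/3 + C1*exp(-2*t) + C2*exp(-6*t)

Characteristic equation r² + 8r + 12 = 0 factors as (r + 2)(r + 6) = 0, so r = -2, -6.
Hence q_h = C1*exp(-2*t) + C2*exp(-6*t).
For the particular solution try q_p = A0 + A1*t + A2*t^2. Substituting and matching coefficients of each power of t gives A0 = -7/18, A1 = 1/3, A2 = -1/2, so q_p = -7/18 - t^2/2 + t/3.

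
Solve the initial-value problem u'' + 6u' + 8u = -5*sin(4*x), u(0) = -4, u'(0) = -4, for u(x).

u = -21*exp(-2*x)/2 + sin(4*x)/16 + 3*cos(4*x)/16 + 101*exp(-4*x)/16

Characteristic equation r² + 6r + 8 = 0 factors as (r + 2)(r + 4) = 0, so r = -2, -4.
Hence u_h = C1*exp(-2*x) + C2*exp(-4*x).
Try u_p = A*cos(4*x) + B*sin(4*x). Substituting and equating the coefficients of cos(4x) and sin(4x) gives A = 3/16, B = 1/16, so u_p = sin(4*x)/16 + 3*cos(4*x)/16.
General solution: u = sin(4*x)/16 + 3*cos(4*x)/16 + C1*exp(-2*x) + C2*exp(-4*x).
Apply the initial conditions: u(0) = 3/16 + C1 + C2 = -4 and u'(0) = 1/4 - 4*C2 - 2*C1 = -4. Solving gives C1 = -21/2, C2 = 101/16.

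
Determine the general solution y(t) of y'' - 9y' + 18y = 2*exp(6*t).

y = C1*exp(6*t) + C2*exp(3*t) + 2*t*exp(6*t)/3

Characteristic equation r² - 9r + 18 = 0 factors as (r - 6)(r - 3) = 0, so r = 6, 3.
Hence y_h = C1*exp(6*t) + C2*exp(3*t).
Since exp(6*t) solves the homogeneous equation (r = 6 is a root of multiplicity 1), multiply the trial by t. Try y_p = A*t*exp(6*t). Substituting into the equation and dividing by exp(6*t) gives A = 2/3, so y_p = 2*t*exp(6*t)/3.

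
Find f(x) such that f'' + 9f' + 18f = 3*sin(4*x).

Characteristic equation r² + 9r + 18 = 0 factors as (r + 6)(r + 3) = 0, so r = -6, -3.
Hence f_h = C1*exp(-6*x) + C2*exp(-3*x).
Try f_p = A*cos(4*x) + B*sin(4*x). Substituting and equating the coefficients of cos(4x) and sin(4x) gives A = -27/325, B = 3/650, so f_p = -27*cos(4*x)/325 + 3*sin(4*x)/650.

f = -27*cos(4*x)/325 + 3*sin(4*x)/650 + C1*exp(-6*x) + C2*exp(-3*x)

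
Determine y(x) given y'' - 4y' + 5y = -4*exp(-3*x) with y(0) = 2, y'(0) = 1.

Characteristic equation r² - 4r + 5 = 0 has discriminant (-4)² - 4·(5) = -4 < 0, so r = 2 ± i.
Hence y_h = C1*cos(x)*exp(2*x) + C2*exp(2*x)*sin(x).
Try y_p = A*exp(-3*x). Substituting into the equation and dividing by exp(-3*x) gives A = -2/13, so y_p = -2*exp(-3*x)/13.
General solution: y = -2*exp(-3*x)/13 + C1*cos(x)*exp(2*x) + C2*exp(2*x)*sin(x).
Apply the initial conditions: y(0) = -2/13 + C1 = 2 and y'(0) = 6/13 + C2 + 2*C1 = 1. Solving gives C1 = 28/13, C2 = -49/13.

y = -2*exp(-3*x)/13 - 49*exp(2*x)*sin(x)/13 + 28*cos(x)*exp(2*x)/13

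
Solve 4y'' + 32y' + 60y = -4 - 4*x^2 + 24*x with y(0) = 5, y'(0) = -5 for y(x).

Divide through by 4: y'' + 8y' + 15y = -1 - x^2 + 6*x.
Characteristic equation r² + 8r + 15 = 0 factors as (r + 3)(r + 5) = 0, so r = -3, -5.
Hence y_h = C1*exp(-3*x) + C2*exp(-5*x).
For the particular solution try y_p = A0 + A1*x + A2*x^2. Substituting and matching coefficients of each power of x gives A0 = -1043/3375, A1 = 106/225, A2 = -1/15, so y_p = -1043/3375 - x^2/15 + 106*x/225.
General solution: y = -1043/3375 - x^2/15 + 106*x/225 + C1*exp(-3*x) + C2*exp(-5*x).
Apply the initial conditions: y(0) = -1043/3375 + C1 + C2 = 5 and y'(0) = 106/225 - 5*C2 - 3*C1 = -5. Solving gives C1 = 569/54, C2 = -1307/250.

y = -1043/3375 - 1307*exp(-5*x)/250 - x**2/15 + 106*x/225 + 569*exp(-3*x)/54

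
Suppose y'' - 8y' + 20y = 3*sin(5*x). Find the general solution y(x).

y = -3*sin(5*x)/325 + 24*cos(5*x)/325 + C1*cos(2*x)*exp(4*x) + C2*exp(4*x)*sin(2*x)

Characteristic equation r² - 8r + 20 = 0 has discriminant (-8)² - 4·(20) = -16 < 0, so r = 4 ± 2i.
Hence y_h = C1*cos(2*x)*exp(4*x) + C2*exp(4*x)*sin(2*x).
Try y_p = A*cos(5*x) + B*sin(5*x). Substituting and equating the coefficients of cos(5x) and sin(5x) gives A = 24/325, B = -3/325, so y_p = -3*sin(5*x)/325 + 24*cos(5*x)/325.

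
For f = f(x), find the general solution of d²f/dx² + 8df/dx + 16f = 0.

f = C1*exp(-4*x) + C2*x*exp(-4*x)

Characteristic equation r² + 8r + 16 = 0 has discriminant (8)² - 4·(16) = 0, so r = -4 is a repeated root.
Hence f_h = (C1 + C2*x)*exp(-4*x).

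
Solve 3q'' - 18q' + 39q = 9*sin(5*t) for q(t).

Divide through by 3: q'' - 6q' + 13q = 3*sin(5*t).
Characteristic equation r² - 6r + 13 = 0 has discriminant (-6)² - 4·(13) = -16 < 0, so r = 3 ± 2i.
Hence q_h = C1*cos(2*t)*exp(3*t) + C2*exp(3*t)*sin(2*t).
Try q_p = A*cos(5*t) + B*sin(5*t). Substituting and equating the coefficients of cos(5t) and sin(5t) gives A = 5/58, B = -1/29, so q_p = -sin(5*t)/29 + 5*cos(5*t)/58.

q = -sin(5*t)/29 + 5*cos(5*t)/58 + C1*cos(2*t)*exp(3*t) + C2*exp(3*t)*sin(2*t)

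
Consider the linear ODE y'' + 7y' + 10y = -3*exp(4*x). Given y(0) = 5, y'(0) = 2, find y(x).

y = -37*exp(-5*x)/9 - exp(4*x)/18 + 55*exp(-2*x)/6

Characteristic equation r² + 7r + 10 = 0 factors as (r + 2)(r + 5) = 0, so r = -2, -5.
Hence y_h = C1*exp(-2*x) + C2*exp(-5*x).
Try y_p = A*exp(4*x). Substituting into the equation and dividing by exp(4*x) gives A = -1/18, so y_p = -exp(4*x)/18.
General solution: y = -exp(4*x)/18 + C1*exp(-2*x) + C2*exp(-5*x).
Apply the initial conditions: y(0) = -1/18 + C1 + C2 = 5 and y'(0) = -2/9 - 5*C2 - 2*C1 = 2. Solving gives C1 = 55/6, C2 = -37/9.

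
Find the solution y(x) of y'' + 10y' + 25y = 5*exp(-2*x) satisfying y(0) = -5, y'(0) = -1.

Characteristic equation r² + 10r + 25 = 0 has discriminant (10)² - 4·(25) = 0, so r = -5 is a repeated root.
Hence y_h = (C1 + C2*x)*exp(-5*x).
Try y_p = A*exp(-2*x). Substituting into the equation and dividing by exp(-2*x) gives A = 5/9, so y_p = 5*exp(-2*x)/9.
General solution: y = 5*exp(-2*x)/9 + C1*exp(-5*x) + C2*x*exp(-5*x).
Apply the initial conditions: y(0) = 5/9 + C1 = -5 and y'(0) = -10/9 + C2 - 5*C1 = -1. Solving gives C1 = -50/9, C2 = -83/3.

y = -50*exp(-5*x)/9 + 5*exp(-2*x)/9 - 83*x*exp(-5*x)/3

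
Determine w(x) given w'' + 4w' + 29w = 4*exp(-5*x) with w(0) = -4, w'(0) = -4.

Characteristic equation r² + 4r + 29 = 0 has discriminant (4)² - 4·(29) = -100 < 0, so r = -2 ± 5i.
Hence w_h = C1*cos(5*x)*exp(-2*x) + C2*exp(-2*x)*sin(5*x).
Try w_p = A*exp(-5*x). Substituting into the equation and dividing by exp(-5*x) gives A = 2/17, so w_p = 2*exp(-5*x)/17.
General solution: w = 2*exp(-5*x)/17 + C1*cos(5*x)*exp(-2*x) + C2*exp(-2*x)*sin(5*x).
Apply the initial conditions: w(0) = 2/17 + C1 = -4 and w'(0) = -10/17 - 2*C1 + 5*C2 = -4. Solving gives C1 = -70/17, C2 = -198/85.

w = 2*exp(-5*x)/17 - 198*exp(-2*x)*sin(5*x)/85 - 70*cos(5*x)*exp(-2*x)/17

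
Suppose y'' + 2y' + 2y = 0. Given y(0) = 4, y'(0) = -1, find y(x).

Characteristic equation r² + 2r + 2 = 0 has discriminant (2)² - 4·(2) = -4 < 0, so r = -1 ± i.
Hence y_h = C1*cos(x)*exp(-x) + C2*exp(-x)*sin(x).
Apply the initial conditions: y(0) = C1 = 4 and y'(0) = C2 - C1 = -1. Solving gives C1 = 4, C2 = 3.

y = 3*exp(-x)*sin(x) + 4*cos(x)*exp(-x)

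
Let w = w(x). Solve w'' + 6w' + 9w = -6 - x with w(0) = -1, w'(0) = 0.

Characteristic equation r² + 6r + 9 = 0 has discriminant (6)² - 4·(9) = 0, so r = -3 is a repeated root.
Hence w_h = (C1 + C2*x)*exp(-3*x).
For the particular solution try w_p = A0 + A1*x. Substituting and matching coefficients of each power of x gives A0 = -16/27, A1 = -1/9, so w_p = -16/27 - x/9.
General solution: w = -16/27 - x/9 + C1*exp(-3*x) + C2*x*exp(-3*x).
Apply the initial conditions: w(0) = -16/27 + C1 = -1 and w'(0) = -1/9 + C2 - 3*C1 = 0. Solving gives C1 = -11/27, C2 = -10/9.

w = -16/27 - 11*exp(-3*x)/27 - x/9 - 10*x*exp(-3*x)/9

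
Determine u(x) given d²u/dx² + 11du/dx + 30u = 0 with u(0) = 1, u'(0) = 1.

u = -6*exp(-6*x) + 7*exp(-5*x)

Characteristic equation r² + 11r + 30 = 0 factors as (r + 6)(r + 5) = 0, so r = -6, -5.
Hence u_h = C1*exp(-6*x) + C2*exp(-5*x).
Apply the initial conditions: u(0) = C1 + C2 = 1 and u'(0) = -6*C1 - 5*C2 = 1. Solving gives C1 = -6, C2 = 7.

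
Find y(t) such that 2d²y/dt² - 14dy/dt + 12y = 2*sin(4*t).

Divide through by 2: y'' - 7y' + 6y = sin(4*t).
Characteristic equation r² - 7r + 6 = 0 factors as (r - 1)(r - 6) = 0, so r = 1, 6.
Hence y_h = C1*exp(t) + C2*exp(6*t).
Try y_p = A*cos(4*t) + B*sin(4*t). Substituting and equating the coefficients of cos(4t) and sin(4t) gives A = 7/221, B = -5/442, so y_p = -5*sin(4*t)/442 + 7*cos(4*t)/221.

y = -5*sin(4*t)/442 + 7*cos(4*t)/221 + C1*exp(t) + C2*exp(6*t)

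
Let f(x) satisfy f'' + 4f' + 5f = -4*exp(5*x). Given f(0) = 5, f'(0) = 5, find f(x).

Characteristic equation r² + 4r + 5 = 0 has discriminant (4)² - 4·(5) = -4 < 0, so r = -2 ± i.
Hence f_h = C1*cos(x)*exp(-2*x) + C2*exp(-2*x)*sin(x).
Try f_p = A*exp(5*x). Substituting into the equation and dividing by exp(5*x) gives A = -2/25, so f_p = -2*exp(5*x)/25.
General solution: f = -2*exp(5*x)/25 + C1*cos(x)*exp(-2*x) + C2*exp(-2*x)*sin(x).
Apply the initial conditions: f(0) = -2/25 + C1 = 5 and f'(0) = -2/5 + C2 - 2*C1 = 5. Solving gives C1 = 127/25, C2 = 389/25.

f = -2*exp(5*x)/25 + 127*cos(x)*exp(-2*x)/25 + 389*exp(-2*x)*sin(x)/25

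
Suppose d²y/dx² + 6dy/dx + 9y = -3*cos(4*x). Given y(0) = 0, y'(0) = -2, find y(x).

y = -72*sin(4*x)/625 - 21*exp(-3*x)/625 + 21*cos(4*x)/625 - 41*x*exp(-3*x)/25

Characteristic equation r² + 6r + 9 = 0 has discriminant (6)² - 4·(9) = 0, so r = -3 is a repeated root.
Hence y_h = (C1 + C2*x)*exp(-3*x).
Try y_p = A*cos(4*x) + B*sin(4*x). Substituting and equating the coefficients of cos(4x) and sin(4x) gives A = 21/625, B = -72/625, so y_p = -72*sin(4*x)/625 + 21*cos(4*x)/625.
General solution: y = -72*sin(4*x)/625 + 21*cos(4*x)/625 + C1*exp(-3*x) + C2*x*exp(-3*x).
Apply the initial conditions: y(0) = 21/625 + C1 = 0 and y'(0) = -288/625 + C2 - 3*C1 = -2. Solving gives C1 = -21/625, C2 = -41/25.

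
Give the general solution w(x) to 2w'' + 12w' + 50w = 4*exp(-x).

w = exp(-x)/10 + C1*cos(4*x)*exp(-3*x) + C2*exp(-3*x)*sin(4*x)

Divide through by 2: w'' + 6w' + 25w = 2*exp(-x).
Characteristic equation r² + 6r + 25 = 0 has discriminant (6)² - 4·(25) = -64 < 0, so r = -3 ± 4i.
Hence w_h = C1*cos(4*x)*exp(-3*x) + C2*exp(-3*x)*sin(4*x).
Try w_p = A*exp(-x). Substituting into the equation and dividing by exp(-x) gives A = 1/10, so w_p = exp(-x)/10.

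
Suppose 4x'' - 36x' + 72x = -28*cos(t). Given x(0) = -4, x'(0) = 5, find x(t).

x = -269*exp(3*t)/30 - 119*cos(t)/370 + 63*sin(t)/370 + 587*exp(6*t)/111

Divide through by 4: x'' - 9x' + 18x = -7*cos(t).
Characteristic equation r² - 9r + 18 = 0 factors as (r - 3)(r - 6) = 0, so r = 3, 6.
Hence x_h = C1*exp(3*t) + C2*exp(6*t).
Try x_p = A*cos(t) + B*sin(t). Substituting and equating the coefficients of cos(t) and sin(t) gives A = -119/370, B = 63/370, so x_p = -119*cos(t)/370 + 63*sin(t)/370.
General solution: x = -119*cos(t)/370 + 63*sin(t)/370 + C1*exp(3*t) + C2*exp(6*t).
Apply the initial conditions: x(0) = -119/370 + C1 + C2 = -4 and x'(0) = 63/370 + 3*C1 + 6*C2 = 5. Solving gives C1 = -269/30, C2 = 587/111.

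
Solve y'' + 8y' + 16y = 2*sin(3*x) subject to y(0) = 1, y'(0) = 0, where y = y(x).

y = -48*cos(3*x)/625 + 14*sin(3*x)/625 + 673*exp(-4*x)/625 + 106*x*exp(-4*x)/25

Characteristic equation r² + 8r + 16 = 0 has discriminant (8)² - 4·(16) = 0, so r = -4 is a repeated root.
Hence y_h = (C1 + C2*x)*exp(-4*x).
Try y_p = A*cos(3*x) + B*sin(3*x). Substituting and equating the coefficients of cos(3x) and sin(3x) gives A = -48/625, B = 14/625, so y_p = -48*cos(3*x)/625 + 14*sin(3*x)/625.
General solution: y = -48*cos(3*x)/625 + 14*sin(3*x)/625 + C1*exp(-4*x) + C2*x*exp(-4*x).
Apply the initial conditions: y(0) = -48/625 + C1 = 1 and y'(0) = 42/625 + C2 - 4*C1 = 0. Solving gives C1 = 673/625, C2 = 106/25.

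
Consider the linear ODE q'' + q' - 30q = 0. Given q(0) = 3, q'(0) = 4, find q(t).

q = 2*exp(5*t) + exp(-6*t)

Characteristic equation r² + r - 30 = 0 factors as (r - 5)(r + 6) = 0, so r = 5, -6.
Hence q_h = C1*exp(5*t) + C2*exp(-6*t).
Apply the initial conditions: q(0) = C1 + C2 = 3 and q'(0) = -6*C2 + 5*C1 = 4. Solving gives C1 = 2, C2 = 1.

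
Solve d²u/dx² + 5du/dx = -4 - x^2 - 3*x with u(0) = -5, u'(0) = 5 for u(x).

u = -2413/625 - 712*exp(-5*x)/625 - 87*x/125 - 13*x**2/50 - x**3/15

Characteristic equation r² + 5r = 0 factors as (r + 5)r = 0, so r = -5, 0.
Hence u_h = C1*exp(-5*x) + C2.
Since 0 is a characteristic root (multiplicity 1), multiply the polynomial trial by x: try u_p = x*(A0 + A1*x + A2*x^2). Substituting and matching coefficients of each power of x gives A0 = -87/125, A1 = -13/50, A2 = -1/15, so u_p = -87*x/125 - 13*x^2/50 - x^3/15.
General solution: u = C2 - 87*x/125 - 13*x^2/50 - x^3/15 + C1*exp(-5*x).
Apply the initial conditions: u(0) = C1 + C2 = -5 and u'(0) = -87/125 - 5*C1 = 5. Solving gives C1 = -712/625, C2 = -2413/625.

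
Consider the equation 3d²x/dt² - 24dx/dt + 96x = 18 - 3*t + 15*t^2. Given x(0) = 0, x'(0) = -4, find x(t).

x = 97/512 + 3*t/64 + 5*t**2/32 - 421*exp(4*t)*sin(4*t)/512 - 97*cos(4*t)*exp(4*t)/512

Divide through by 3: x'' - 8x' + 32x = 6 - t + 5*t^2.
Characteristic equation r² - 8r + 32 = 0 has discriminant (-8)² - 4·(32) = -64 < 0, so r = 4 ± 4i.
Hence x_h = C1*cos(4*t)*exp(4*t) + C2*exp(4*t)*sin(4*t).
For the particular solution try x_p = A0 + A1*t + A2*t^2. Substituting and matching coefficients of each power of t gives A0 = 97/512, A1 = 3/64, A2 = 5/32, so x_p = 97/512 + 3*t/64 + 5*t^2/32.
General solution: x = 97/512 + 3*t/64 + 5*t^2/32 + C1*cos(4*t)*exp(4*t) + C2*exp(4*t)*sin(4*t).
Apply the initial conditions: x(0) = 97/512 + C1 = 0 and x'(0) = 3/64 + 4*C1 + 4*C2 = -4. Solving gives C1 = -97/512, C2 = -421/512.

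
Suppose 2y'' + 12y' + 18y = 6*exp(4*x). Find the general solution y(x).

y = 3*exp(4*x)/49 + C1*exp(-3*x) + C2*x*exp(-3*x)

Divide through by 2: y'' + 6y' + 9y = 3*exp(4*x).
Characteristic equation r² + 6r + 9 = 0 has discriminant (6)² - 4·(9) = 0, so r = -3 is a repeated root.
Hence y_h = (C1 + C2*x)*exp(-3*x).
Try y_p = A*exp(4*x). Substituting into the equation and dividing by exp(4*x) gives A = 3/49, so y_p = 3*exp(4*x)/49.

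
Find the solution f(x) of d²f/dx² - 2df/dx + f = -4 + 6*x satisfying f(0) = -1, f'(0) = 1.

Characteristic equation r² - 2r + 1 = 0 has discriminant (-2)² - 4·(1) = 0, so r = 1 is a repeated root.
Hence f_h = (C1 + C2*x)*exp(x).
For the particular solution try f_p = A0 + A1*x. Substituting and matching coefficients of each power of x gives A0 = 8, A1 = 6, so f_p = 8 + 6*x.
General solution: f = 8 + 6*x + C1*exp(x) + C2*x*exp(x).
Apply the initial conditions: f(0) = 8 + C1 = -1 and f'(0) = 6 + C1 + C2 = 1. Solving gives C1 = -9, C2 = 4.

f = 8 - 9*exp(x) + 6*x + 4*x*exp(x)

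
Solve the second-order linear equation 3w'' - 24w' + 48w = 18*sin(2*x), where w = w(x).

Divide through by 3: w'' - 8w' + 16w = 6*sin(2*x).
Characteristic equation r² - 8r + 16 = 0 has discriminant (-8)² - 4·(16) = 0, so r = 4 is a repeated root.
Hence w_h = (C1 + C2*x)*exp(4*x).
Try w_p = A*cos(2*x) + B*sin(2*x). Substituting and equating the coefficients of cos(2x) and sin(2x) gives A = 6/25, B = 9/50, so w_p = 6*cos(2*x)/25 + 9*sin(2*x)/50.

w = 6*cos(2*x)/25 + 9*sin(2*x)/50 + C1*exp(4*x) + C2*x*exp(4*x)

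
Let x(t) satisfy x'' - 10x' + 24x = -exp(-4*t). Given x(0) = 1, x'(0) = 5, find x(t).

Characteristic equation r² - 10r + 24 = 0 factors as (r - 4)(r - 6) = 0, so r = 4, 6.
Hence x_h = C1*exp(4*t) + C2*exp(6*t).
Try x_p = A*exp(-4*t). Substituting into the equation and dividing by exp(-4*t) gives A = -1/80, so x_p = -exp(-4*t)/80.
General solution: x = -exp(-4*t)/80 + C1*exp(4*t) + C2*exp(6*t).
Apply the initial conditions: x(0) = -1/80 + C1 + C2 = 1 and x'(0) = 1/20 + 4*C1 + 6*C2 = 5. Solving gives C1 = 9/16, C2 = 9/20.

x = -exp(-4*t)/80 + 9*exp(4*t)/16 + 9*exp(6*t)/20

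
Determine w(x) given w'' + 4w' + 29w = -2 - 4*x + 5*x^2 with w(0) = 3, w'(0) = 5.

Characteristic equation r² + 4r + 29 = 0 has discriminant (4)² - 4·(29) = -100 < 0, so r = -2 ± 5i.
Hence w_h = C1*cos(5*x)*exp(-2*x) + C2*exp(-2*x)*sin(5*x).
For the particular solution try w_p = A0 + A1*x + A2*x^2. Substituting and matching coefficients of each power of x gives A0 = -1348/24389, A1 = -156/841, A2 = 5/29, so w_p = -1348/24389 - 156*x/841 + 5*x^2/29.
General solution: w = -1348/24389 - 156*x/841 + 5*x^2/29 + C1*cos(5*x)*exp(-2*x) + C2*exp(-2*x)*sin(5*x).
Apply the initial conditions: w(0) = -1348/24389 + C1 = 3 and w'(0) = -156/841 - 2*C1 + 5*C2 = 5. Solving gives C1 = 74515/24389, C2 = 275499/121945.

w = -1348/24389 - 156*x/841 + 5*x**2/29 + 74515*cos(5*x)*exp(-2*x)/24389 + 275499*exp(-2*x)*sin(5*x)/121945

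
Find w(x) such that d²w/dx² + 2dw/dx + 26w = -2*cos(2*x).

w = -11*cos(2*x)/125 - 2*sin(2*x)/125 + C1*cos(5*x)*exp(-x) + C2*exp(-x)*sin(5*x)

Characteristic equation r² + 2r + 26 = 0 has discriminant (2)² - 4·(26) = -100 < 0, so r = -1 ± 5i.
Hence w_h = C1*cos(5*x)*exp(-x) + C2*exp(-x)*sin(5*x).
Try w_p = A*cos(2*x) + B*sin(2*x). Substituting and equating the coefficients of cos(2x) and sin(2x) gives A = -11/125, B = -2/125, so w_p = -11*cos(2*x)/125 - 2*sin(2*x)/125.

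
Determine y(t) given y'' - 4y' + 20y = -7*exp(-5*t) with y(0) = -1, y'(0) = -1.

y = -7*exp(-5*t)/65 - 58*cos(4*t)*exp(2*t)/65 + 4*exp(2*t)*sin(4*t)/65

Characteristic equation r² - 4r + 20 = 0 has discriminant (-4)² - 4·(20) = -64 < 0, so r = 2 ± 4i.
Hence y_h = C1*cos(4*t)*exp(2*t) + C2*exp(2*t)*sin(4*t).
Try y_p = A*exp(-5*t). Substituting into the equation and dividing by exp(-5*t) gives A = -7/65, so y_p = -7*exp(-5*t)/65.
General solution: y = -7*exp(-5*t)/65 + C1*cos(4*t)*exp(2*t) + C2*exp(2*t)*sin(4*t).
Apply the initial conditions: y(0) = -7/65 + C1 = -1 and y'(0) = 7/13 + 2*C1 + 4*C2 = -1. Solving gives C1 = -58/65, C2 = 4/65.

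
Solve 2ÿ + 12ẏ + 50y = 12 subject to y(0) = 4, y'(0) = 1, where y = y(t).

y = 6/25 + 94*cos(4*t)*exp(-3*t)/25 + 307*exp(-3*t)*sin(4*t)/100

Divide through by 2: y'' + 6y' + 25y = 6.
Characteristic equation r² + 6r + 25 = 0 has discriminant (6)² - 4·(25) = -64 < 0, so r = -3 ± 4i.
Hence y_h = C1*cos(4*t)*exp(-3*t) + C2*exp(-3*t)*sin(4*t).
For the particular solution try y_p = A0. Substituting and matching coefficients of each power of t gives A0 = 6/25, so y_p = 6/25.
General solution: y = 6/25 + C1*cos(4*t)*exp(-3*t) + C2*exp(-3*t)*sin(4*t).
Apply the initial conditions: y(0) = 6/25 + C1 = 4 and y'(0) = -3*C1 + 4*C2 = 1. Solving gives C1 = 94/25, C2 = 307/100.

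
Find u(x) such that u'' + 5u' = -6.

Characteristic equation r² + 5r = 0 factors as (r + 5)r = 0, so r = -5, 0.
Hence u_h = C1*exp(-5*x) + C2.
Since 1 solves the homogeneous equation (r = 0 is a root of multiplicity 1), multiply the trial by x. Try u_p = A*x. Substituting into the equation and dividing by 1 gives A = -6/5, so u_p = -6*x/5.

u = C2 - 6*x/5 + C1*exp(-5*x)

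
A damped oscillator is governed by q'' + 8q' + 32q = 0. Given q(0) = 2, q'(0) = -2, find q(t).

q = 2*cos(4*t)*exp(-4*t) + 3*exp(-4*t)*sin(4*t)/2

Characteristic equation r² + 8r + 32 = 0 has discriminant (8)² - 4·(32) = -64 < 0, so r = -4 ± 4i.
Hence q_h = C1*cos(4*t)*exp(-4*t) + C2*exp(-4*t)*sin(4*t).
Apply the initial conditions: q(0) = C1 = 2 and q'(0) = -4*C1 + 4*C2 = -2. Solving gives C1 = 2, C2 = 3/2.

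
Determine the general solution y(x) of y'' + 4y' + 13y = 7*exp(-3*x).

Characteristic equation r² + 4r + 13 = 0 has discriminant (4)² - 4·(13) = -36 < 0, so r = -2 ± 3i.
Hence y_h = C1*cos(3*x)*exp(-2*x) + C2*exp(-2*x)*sin(3*x).
Try y_p = A*exp(-3*x). Substituting into the equation and dividing by exp(-3*x) gives A = 7/10, so y_p = 7*exp(-3*x)/10.

y = 7*exp(-3*x)/10 + C1*cos(3*x)*exp(-2*x) + C2*exp(-2*x)*sin(3*x)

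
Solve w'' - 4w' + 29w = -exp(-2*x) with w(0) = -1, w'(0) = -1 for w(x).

w = -exp(-2*x)/41 - 40*cos(5*x)*exp(2*x)/41 + 37*exp(2*x)*sin(5*x)/205

Characteristic equation r² - 4r + 29 = 0 has discriminant (-4)² - 4·(29) = -100 < 0, so r = 2 ± 5i.
Hence w_h = C1*cos(5*x)*exp(2*x) + C2*exp(2*x)*sin(5*x).
Try w_p = A*exp(-2*x). Substituting into the equation and dividing by exp(-2*x) gives A = -1/41, so w_p = -exp(-2*x)/41.
General solution: w = -exp(-2*x)/41 + C1*cos(5*x)*exp(2*x) + C2*exp(2*x)*sin(5*x).
Apply the initial conditions: w(0) = -1/41 + C1 = -1 and w'(0) = 2/41 + 2*C1 + 5*C2 = -1. Solving gives C1 = -40/41, C2 = 37/205.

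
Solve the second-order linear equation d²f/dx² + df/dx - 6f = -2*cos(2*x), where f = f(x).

Characteristic equation r² + r - 6 = 0 factors as (r + 3)(r - 2) = 0, so r = -3, 2.
Hence f_h = C1*exp(-3*x) + C2*exp(2*x).
Try f_p = A*cos(2*x) + B*sin(2*x). Substituting and equating the coefficients of cos(2x) and sin(2x) gives A = 5/26, B = -1/26, so f_p = -sin(2*x)/26 + 5*cos(2*x)/26.

f = -sin(2*x)/26 + 5*cos(2*x)/26 + C1*exp(-3*x) + C2*exp(2*x)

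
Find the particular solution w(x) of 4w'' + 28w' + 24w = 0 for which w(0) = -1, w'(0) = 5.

Divide through by 4: w'' + 7w' + 6w = 0.
Characteristic equation r² + 7r + 6 = 0 factors as (r + 1)(r + 6) = 0, so r = -1, -6.
Hence w_h = C1*exp(-x) + C2*exp(-6*x).
Apply the initial conditions: w(0) = C1 + C2 = -1 and w'(0) = -C1 - 6*C2 = 5. Solving gives C1 = -1/5, C2 = -4/5.

w = -4*exp(-6*x)/5 - exp(-x)/5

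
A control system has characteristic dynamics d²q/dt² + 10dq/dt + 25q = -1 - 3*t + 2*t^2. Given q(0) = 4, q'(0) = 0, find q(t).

Characteristic equation r² + 10r + 25 = 0 has discriminant (10)² - 4·(25) = 0, so r = -5 is a repeated root.
Hence q_h = (C1 + C2*t)*exp(-5*t).
For the particular solution try q_p = A0 + A1*t + A2*t^2. Substituting and matching coefficients of each power of t gives A0 = 17/625, A1 = -23/125, A2 = 2/25, so q_p = 17/625 - 23*t/125 + 2*t^2/25.
General solution: q = 17/625 - 23*t/125 + 2*t^2/25 + C1*exp(-5*t) + C2*t*exp(-5*t).
Apply the initial conditions: q(0) = 17/625 + C1 = 4 and q'(0) = -23/125 + C2 - 5*C1 = 0. Solving gives C1 = 2483/625, C2 = 2506/125.

q = 17/625 - 23*t/125 + 2*t**2/25 + 2483*exp(-5*t)/625 + 2506*t*exp(-5*t)/125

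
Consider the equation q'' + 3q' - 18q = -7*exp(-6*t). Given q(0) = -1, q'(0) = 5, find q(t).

q = -65*exp(-6*t)/81 - 16*exp(3*t)/81 + 7*t*exp(-6*t)/9

Characteristic equation r² + 3r - 18 = 0 factors as (r - 3)(r + 6) = 0, so r = 3, -6.
Hence q_h = C1*exp(3*t) + C2*exp(-6*t).
Since exp(-6*t) solves the homogeneous equation (r = -6 is a root of multiplicity 1), multiply the trial by t. Try q_p = A*t*exp(-6*t). Substituting into the equation and dividing by exp(-6*t) gives A = 7/9, so q_p = 7*t*exp(-6*t)/9.
General solution: q = C1*exp(3*t) + C2*exp(-6*t) + 7*t*exp(-6*t)/9.
Apply the initial conditions: q(0) = C1 + C2 = -1 and q'(0) = 7/9 - 6*C2 + 3*C1 = 5. Solving gives C1 = -16/81, C2 = -65/81.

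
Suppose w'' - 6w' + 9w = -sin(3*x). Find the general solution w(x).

Characteristic equation r² - 6r + 9 = 0 has discriminant (-6)² - 4·(9) = 0, so r = 3 is a repeated root.
Hence w_h = (C1 + C2*x)*exp(3*x).
Try w_p = A*cos(3*x) + B*sin(3*x). Substituting and equating the coefficients of cos(3x) and sin(3x) gives A = -1/18, B = 0, so w_p = -cos(3*x)/18.

w = -cos(3*x)/18 + C1*exp(3*x) + C2*x*exp(3*x)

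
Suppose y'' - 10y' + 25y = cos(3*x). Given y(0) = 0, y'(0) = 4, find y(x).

y = -15*sin(3*x)/578 - 4*exp(5*x)/289 + 4*cos(3*x)/289 + 141*x*exp(5*x)/34

Characteristic equation r² - 10r + 25 = 0 has discriminant (-10)² - 4·(25) = 0, so r = 5 is a repeated root.
Hence y_h = (C1 + C2*x)*exp(5*x).
Try y_p = A*cos(3*x) + B*sin(3*x). Substituting and equating the coefficients of cos(3x) and sin(3x) gives A = 4/289, B = -15/578, so y_p = -15*sin(3*x)/578 + 4*cos(3*x)/289.
General solution: y = -15*sin(3*x)/578 + 4*cos(3*x)/289 + C1*exp(5*x) + C2*x*exp(5*x).
Apply the initial conditions: y(0) = 4/289 + C1 = 0 and y'(0) = -45/578 + C2 + 5*C1 = 4. Solving gives C1 = -4/289, C2 = 141/34.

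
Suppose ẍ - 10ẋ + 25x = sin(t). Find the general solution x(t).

x = 5*cos(t)/338 + 6*sin(t)/169 + C1*exp(5*t) + C2*t*exp(5*t)

Characteristic equation r² - 10r + 25 = 0 has discriminant (-10)² - 4·(25) = 0, so r = 5 is a repeated root.
Hence x_h = (C1 + C2*t)*exp(5*t).
Try x_p = A*cos(t) + B*sin(t). Substituting and equating the coefficients of cos(t) and sin(t) gives A = 5/338, B = 6/169, so x_p = 5*cos(t)/338 + 6*sin(t)/169.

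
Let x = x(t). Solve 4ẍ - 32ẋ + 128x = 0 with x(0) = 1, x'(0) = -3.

Divide through by 4: x'' - 8x' + 32x = 0.
Characteristic equation r² - 8r + 32 = 0 has discriminant (-8)² - 4·(32) = -64 < 0, so r = 4 ± 4i.
Hence x_h = C1*cos(4*t)*exp(4*t) + C2*exp(4*t)*sin(4*t).
Apply the initial conditions: x(0) = C1 = 1 and x'(0) = 4*C1 + 4*C2 = -3. Solving gives C1 = 1, C2 = -7/4.

x = cos(4*t)*exp(4*t) - 7*exp(4*t)*sin(4*t)/4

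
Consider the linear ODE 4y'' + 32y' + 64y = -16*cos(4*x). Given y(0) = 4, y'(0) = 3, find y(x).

y = 4*exp(-4*x) - sin(4*x)/8 + 39*x*exp(-4*x)/2

Divide through by 4: y'' + 8y' + 16y = -4*cos(4*x).
Characteristic equation r² + 8r + 16 = 0 has discriminant (8)² - 4·(16) = 0, so r = -4 is a repeated root.
Hence y_h = (C1 + C2*x)*exp(-4*x).
Try y_p = A*cos(4*x) + B*sin(4*x). Substituting and equating the coefficients of cos(4x) and sin(4x) gives A = 0, B = -1/8, so y_p = -sin(4*x)/8.
General solution: y = -sin(4*x)/8 + C1*exp(-4*x) + C2*x*exp(-4*x).
Apply the initial conditions: y(0) = C1 = 4 and y'(0) = -1/2 + C2 - 4*C1 = 3. Solving gives C1 = 4, C2 = 39/2.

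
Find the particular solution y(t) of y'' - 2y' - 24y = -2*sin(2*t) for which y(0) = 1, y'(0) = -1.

Characteristic equation r² - 2r - 24 = 0 factors as (r + 4)(r - 6) = 0, so r = -4, 6.
Hence y_h = C1*exp(-4*t) + C2*exp(6*t).
Try y_p = A*cos(2*t) + B*sin(2*t). Substituting and equating the coefficients of cos(2t) and sin(2t) gives A = -1/100, B = 7/100, so y_p = -cos(2*t)/100 + 7*sin(2*t)/100.
General solution: y = -cos(2*t)/100 + 7*sin(2*t)/100 + C1*exp(-4*t) + C2*exp(6*t).
Apply the initial conditions: y(0) = -1/100 + C1 + C2 = 1 and y'(0) = 7/50 - 4*C1 + 6*C2 = -1. Solving gives C1 = 18/25, C2 = 29/100.

y = -cos(2*t)/100 + 7*sin(2*t)/100 + 18*exp(-4*t)/25 + 29*exp(6*t)/100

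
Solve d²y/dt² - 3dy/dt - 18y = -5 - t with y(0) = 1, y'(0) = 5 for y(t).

Characteristic equation r² - 3r - 18 = 0 factors as (r + 3)(r - 6) = 0, so r = -3, 6.
Hence y_h = C1*exp(-3*t) + C2*exp(6*t).
For the particular solution try y_p = A0 + A1*t. Substituting and matching coefficients of each power of t gives A0 = 29/108, A1 = 1/18, so y_p = 29/108 + t/18.
General solution: y = 29/108 + t/18 + C1*exp(-3*t) + C2*exp(6*t).
Apply the initial conditions: y(0) = 29/108 + C1 + C2 = 1 and y'(0) = 1/18 - 3*C1 + 6*C2 = 5. Solving gives C1 = -5/81, C2 = 257/324.

y = 29/108 - 5*exp(-3*t)/81 + t/18 + 257*exp(6*t)/324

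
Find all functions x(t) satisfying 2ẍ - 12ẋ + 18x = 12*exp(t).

Divide through by 2: x'' - 6x' + 9x = 6*exp(t).
Characteristic equation r² - 6r + 9 = 0 has discriminant (-6)² - 4·(9) = 0, so r = 3 is a repeated root.
Hence x_h = (C1 + C2*t)*exp(3*t).
Try x_p = A*exp(t). Substituting into the equation and dividing by exp(t) gives A = 3/2, so x_p = 3*exp(t)/2.

x = 3*exp(t)/2 + C1*exp(3*t) + C2*t*exp(3*t)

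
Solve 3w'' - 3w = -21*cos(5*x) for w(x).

w = 7*cos(5*x)/26 + C1*exp(x) + C2*exp(-x)

Divide through by 3: w'' - w = -7*cos(5*x).
Characteristic equation r² - 1 = 0 factors as (r - 1)(r + 1) = 0, so r = 1, -1.
Hence w_h = C1*exp(x) + C2*exp(-x).
Try w_p = A*cos(5*x) + B*sin(5*x). Substituting and equating the coefficients of cos(5x) and sin(5x) gives A = 7/26, B = 0, so w_p = 7*cos(5*x)/26.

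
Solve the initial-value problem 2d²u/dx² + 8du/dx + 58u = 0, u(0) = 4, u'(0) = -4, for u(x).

Divide through by 2: u'' + 4u' + 29u = 0.
Characteristic equation r² + 4r + 29 = 0 has discriminant (4)² - 4·(29) = -100 < 0, so r = -2 ± 5i.
Hence u_h = C1*cos(5*x)*exp(-2*x) + C2*exp(-2*x)*sin(5*x).
Apply the initial conditions: u(0) = C1 = 4 and u'(0) = -2*C1 + 5*C2 = -4. Solving gives C1 = 4, C2 = 4/5.

u = 4*cos(5*x)*exp(-2*x) + 4*exp(-2*x)*sin(5*x)/5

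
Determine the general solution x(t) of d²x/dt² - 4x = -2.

Characteristic equation r² - 4 = 0 factors as (r + 2)(r - 2) = 0, so r = -2, 2.
Hence x_h = C1*exp(-2*t) + C2*exp(2*t).
For the particular solution try x_p = A0. Substituting and matching coefficients of each power of t gives A0 = 1/2, so x_p = 1/2.

x = 1/2 + C1*exp(-2*t) + C2*exp(2*t)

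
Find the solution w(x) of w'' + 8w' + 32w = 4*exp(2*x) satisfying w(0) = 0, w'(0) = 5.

Characteristic equation r² + 8r + 32 = 0 has discriminant (8)² - 4·(32) = -64 < 0, so r = -4 ± 4i.
Hence w_h = C1*cos(4*x)*exp(-4*x) + C2*exp(-4*x)*sin(4*x).
Try w_p = A*exp(2*x). Substituting into the equation and dividing by exp(2*x) gives A = 1/13, so w_p = exp(2*x)/13.
General solution: w = exp(2*x)/13 + C1*cos(4*x)*exp(-4*x) + C2*exp(-4*x)*sin(4*x).
Apply the initial conditions: w(0) = 1/13 + C1 = 0 and w'(0) = 2/13 - 4*C1 + 4*C2 = 5. Solving gives C1 = -1/13, C2 = 59/52.

w = exp(2*x)/13 - cos(4*x)*exp(-4*x)/13 + 59*exp(-4*x)*sin(4*x)/52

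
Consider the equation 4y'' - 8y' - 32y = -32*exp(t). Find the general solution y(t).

Divide through by 4: y'' - 2y' - 8y = -8*exp(t).
Characteristic equation r² - 2r - 8 = 0 factors as (r - 4)(r + 2) = 0, so r = 4, -2.
Hence y_h = C1*exp(4*t) + C2*exp(-2*t).
Try y_p = A*exp(t). Substituting into the equation and dividing by exp(t) gives A = 8/9, so y_p = 8*exp(t)/9.

y = 8*exp(t)/9 + C1*exp(4*t) + C2*exp(-2*t)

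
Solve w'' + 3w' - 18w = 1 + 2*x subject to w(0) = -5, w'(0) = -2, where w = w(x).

Characteristic equation r² + 3r - 18 = 0 factors as (r - 3)(r + 6) = 0, so r = 3, -6.
Hence w_h = C1*exp(3*x) + C2*exp(-6*x).
For the particular solution try w_p = A0 + A1*x. Substituting and matching coefficients of each power of x gives A0 = -2/27, A1 = -1/9, so w_p = -2/27 - x/9.
General solution: w = -2/27 - x/9 + C1*exp(3*x) + C2*exp(-6*x).
Apply the initial conditions: w(0) = -2/27 + C1 + C2 = -5 and w'(0) = -1/9 - 6*C2 + 3*C1 = -2. Solving gives C1 = -283/81, C2 = -116/81.

w = -2/27 - 283*exp(3*x)/81 - 116*exp(-6*x)/81 - x/9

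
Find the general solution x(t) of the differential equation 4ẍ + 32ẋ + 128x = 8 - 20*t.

x = 13/128 - 5*t/32 + C1*cos(4*t)*exp(-4*t) + C2*exp(-4*t)*sin(4*t)

Divide through by 4: x'' + 8x' + 32x = 2 - 5*t.
Characteristic equation r² + 8r + 32 = 0 has discriminant (8)² - 4·(32) = -64 < 0, so r = -4 ± 4i.
Hence x_h = C1*cos(4*t)*exp(-4*t) + C2*exp(-4*t)*sin(4*t).
For the particular solution try x_p = A0 + A1*t. Substituting and matching coefficients of each power of t gives A0 = 13/128, A1 = -5/32, so x_p = 13/128 - 5*t/32.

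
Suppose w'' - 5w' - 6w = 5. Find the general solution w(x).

Characteristic equation r² - 5r - 6 = 0 factors as (r - 6)(r + 1) = 0, so r = 6, -1.
Hence w_h = C1*exp(6*x) + C2*exp(-x).
For the particular solution try w_p = A0. Substituting and matching coefficients of each power of x gives A0 = -5/6, so w_p = -5/6.

w = -5/6 + C1*exp(6*x) + C2*exp(-x)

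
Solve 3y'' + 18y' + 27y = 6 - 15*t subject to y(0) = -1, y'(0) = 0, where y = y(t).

Divide through by 3: y'' + 6y' + 9y = 2 - 5*t.
Characteristic equation r² + 6r + 9 = 0 has discriminant (6)² - 4·(9) = 0, so r = -3 is a repeated root.
Hence y_h = (C1 + C2*t)*exp(-3*t).
For the particular solution try y_p = A0 + A1*t. Substituting and matching coefficients of each power of t gives A0 = 16/27, A1 = -5/9, so y_p = 16/27 - 5*t/9.
General solution: y = 16/27 - 5*t/9 + C1*exp(-3*t) + C2*t*exp(-3*t).
Apply the initial conditions: y(0) = 16/27 + C1 = -1 and y'(0) = -5/9 + C2 - 3*C1 = 0. Solving gives C1 = -43/27, C2 = -38/9.

y = 16/27 - 43*exp(-3*t)/27 - 5*t/9 - 38*t*exp(-3*t)/9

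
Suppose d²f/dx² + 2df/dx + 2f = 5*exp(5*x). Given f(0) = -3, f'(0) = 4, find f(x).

f = 5*exp(5*x)/37 - 116*cos(x)*exp(-x)/37 + 7*exp(-x)*sin(x)/37

Characteristic equation r² + 2r + 2 = 0 has discriminant (2)² - 4·(2) = -4 < 0, so r = -1 ± i.
Hence f_h = C1*cos(x)*exp(-x) + C2*exp(-x)*sin(x).
Try f_p = A*exp(5*x). Substituting into the equation and dividing by exp(5*x) gives A = 5/37, so f_p = 5*exp(5*x)/37.
General solution: f = 5*exp(5*x)/37 + C1*cos(x)*exp(-x) + C2*exp(-x)*sin(x).
Apply the initial conditions: f(0) = 5/37 + C1 = -3 and f'(0) = 25/37 + C2 - C1 = 4. Solving gives C1 = -116/37, C2 = 7/37.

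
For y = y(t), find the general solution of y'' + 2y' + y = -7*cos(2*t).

Characteristic equation r² + 2r + 1 = 0 has discriminant (2)² - 4·(1) = 0, so r = -1 is a repeated root.
Hence y_h = (C1 + C2*t)*exp(-t).
Try y_p = A*cos(2*t) + B*sin(2*t). Substituting and equating the coefficients of cos(2t) and sin(2t) gives A = 21/25, B = -28/25, so y_p = -28*sin(2*t)/25 + 21*cos(2*t)/25.

y = -28*sin(2*t)/25 + 21*cos(2*t)/25 + C1*exp(-t) + C2*t*exp(-t)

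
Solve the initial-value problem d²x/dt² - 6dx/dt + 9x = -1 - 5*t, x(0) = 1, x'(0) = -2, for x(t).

x = -13/27 - 5*t/9 + 40*exp(3*t)/27 - 53*t*exp(3*t)/9

Characteristic equation r² - 6r + 9 = 0 has discriminant (-6)² - 4·(9) = 0, so r = 3 is a repeated root.
Hence x_h = (C1 + C2*t)*exp(3*t).
For the particular solution try x_p = A0 + A1*t. Substituting and matching coefficients of each power of t gives A0 = -13/27, A1 = -5/9, so x_p = -13/27 - 5*t/9.
General solution: x = -13/27 - 5*t/9 + C1*exp(3*t) + C2*t*exp(3*t).
Apply the initial conditions: x(0) = -13/27 + C1 = 1 and x'(0) = -5/9 + C2 + 3*C1 = -2. Solving gives C1 = 40/27, C2 = -53/9.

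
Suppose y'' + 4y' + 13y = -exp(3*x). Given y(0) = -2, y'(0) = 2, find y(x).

y = -exp(3*x)/34 - 67*cos(3*x)*exp(-2*x)/34 - 21*exp(-2*x)*sin(3*x)/34

Characteristic equation r² + 4r + 13 = 0 has discriminant (4)² - 4·(13) = -36 < 0, so r = -2 ± 3i.
Hence y_h = C1*cos(3*x)*exp(-2*x) + C2*exp(-2*x)*sin(3*x).
Try y_p = A*exp(3*x). Substituting into the equation and dividing by exp(3*x) gives A = -1/34, so y_p = -exp(3*x)/34.
General solution: y = -exp(3*x)/34 + C1*cos(3*x)*exp(-2*x) + C2*exp(-2*x)*sin(3*x).
Apply the initial conditions: y(0) = -1/34 + C1 = -2 and y'(0) = -3/34 - 2*C1 + 3*C2 = 2. Solving gives C1 = -67/34, C2 = -21/34.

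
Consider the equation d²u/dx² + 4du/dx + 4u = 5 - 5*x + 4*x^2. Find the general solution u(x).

u = 4 + x**2 - 13*x/4 + C1*exp(-2*x) + C2*x*exp(-2*x)

Characteristic equation r² + 4r + 4 = 0 has discriminant (4)² - 4·(4) = 0, so r = -2 is a repeated root.
Hence u_h = (C1 + C2*x)*exp(-2*x).
For the particular solution try u_p = A0 + A1*x + A2*x^2. Substituting and matching coefficients of each power of x gives A0 = 4, A1 = -13/4, A2 = 1, so u_p = 4 + x^2 - 13*x/4.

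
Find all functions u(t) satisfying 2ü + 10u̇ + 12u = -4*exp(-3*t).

u = C1*exp(-3*t) + C2*exp(-2*t) + 2*t*exp(-3*t)

Divide through by 2: u'' + 5u' + 6u = -2*exp(-3*t).
Characteristic equation r² + 5r + 6 = 0 factors as (r + 3)(r + 2) = 0, so r = -3, -2.
Hence u_h = C1*exp(-3*t) + C2*exp(-2*t).
Since exp(-3*t) solves the homogeneous equation (r = -3 is a root of multiplicity 1), multiply the trial by t. Try u_p = A*t*exp(-3*t). Substituting into the equation and dividing by exp(-3*t) gives A = 2, so u_p = 2*t*exp(-3*t).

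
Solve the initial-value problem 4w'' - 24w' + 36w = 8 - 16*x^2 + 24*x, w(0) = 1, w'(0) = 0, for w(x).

w = 10/27 - 4*x**2/9 + 2*x/27 + 17*exp(3*x)/27 - 53*x*exp(3*x)/27

Divide through by 4: w'' - 6w' + 9w = 2 - 4*x^2 + 6*x.
Characteristic equation r² - 6r + 9 = 0 has discriminant (-6)² - 4·(9) = 0, so r = 3 is a repeated root.
Hence w_h = (C1 + C2*x)*exp(3*x).
For the particular solution try w_p = A0 + A1*x + A2*x^2. Substituting and matching coefficients of each power of x gives A0 = 10/27, A1 = 2/27, A2 = -4/9, so w_p = 10/27 - 4*x^2/9 + 2*x/27.
General solution: w = 10/27 - 4*x^2/9 + 2*x/27 + C1*exp(3*x) + C2*x*exp(3*x).
Apply the initial conditions: w(0) = 10/27 + C1 = 1 and w'(0) = 2/27 + C2 + 3*C1 = 0. Solving gives C1 = 17/27, C2 = -53/27.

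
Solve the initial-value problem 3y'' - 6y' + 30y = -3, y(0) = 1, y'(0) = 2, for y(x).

y = -1/10 + 3*exp(x)*sin(3*x)/10 + 11*cos(3*x)*exp(x)/10

Divide through by 3: y'' - 2y' + 10y = -1.
Characteristic equation r² - 2r + 10 = 0 has discriminant (-2)² - 4·(10) = -36 < 0, so r = 1 ± 3i.
Hence y_h = C1*cos(3*x)*exp(x) + C2*exp(x)*sin(3*x).
For the particular solution try y_p = A0. Substituting and matching coefficients of each power of x gives A0 = -1/10, so y_p = -1/10.
General solution: y = -1/10 + C1*cos(3*x)*exp(x) + C2*exp(x)*sin(3*x).
Apply the initial conditions: y(0) = -1/10 + C1 = 1 and y'(0) = C1 + 3*C2 = 2. Solving gives C1 = 11/10, C2 = 3/10.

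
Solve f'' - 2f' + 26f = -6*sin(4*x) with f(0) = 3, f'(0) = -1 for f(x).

Characteristic equation r² - 2r + 26 = 0 has discriminant (-2)² - 4·(26) = -100 < 0, so r = 1 ± 5i.
Hence f_h = C1*cos(5*x)*exp(x) + C2*exp(x)*sin(5*x).
Try f_p = A*cos(4*x) + B*sin(4*x). Substituting and equating the coefficients of cos(4x) and sin(4x) gives A = -12/41, B = -15/41, so f_p = -15*sin(4*x)/41 - 12*cos(4*x)/41.
General solution: f = -15*sin(4*x)/41 - 12*cos(4*x)/41 + C1*cos(5*x)*exp(x) + C2*exp(x)*sin(5*x).
Apply the initial conditions: f(0) = -12/41 + C1 = 3 and f'(0) = -60/41 + C1 + 5*C2 = -1. Solving gives C1 = 135/41, C2 = -116/205.

f = -15*sin(4*x)/41 - 12*cos(4*x)/41 - 116*exp(x)*sin(5*x)/205 + 135*cos(5*x)*exp(x)/41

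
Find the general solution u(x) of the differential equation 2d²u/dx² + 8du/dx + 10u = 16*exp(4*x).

Divide through by 2: u'' + 4u' + 5u = 8*exp(4*x).
Characteristic equation r² + 4r + 5 = 0 has discriminant (4)² - 4·(5) = -4 < 0, so r = -2 ± i.
Hence u_h = C1*cos(x)*exp(-2*x) + C2*exp(-2*x)*sin(x).
Try u_p = A*exp(4*x). Substituting into the equation and dividing by exp(4*x) gives A = 8/37, so u_p = 8*exp(4*x)/37.

u = 8*exp(4*x)/37 + C1*cos(x)*exp(-2*x) + C2*exp(-2*x)*sin(x)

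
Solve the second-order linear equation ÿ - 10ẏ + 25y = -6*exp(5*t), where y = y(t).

Characteristic equation r² - 10r + 25 = 0 has discriminant (-10)² - 4·(25) = 0, so r = 5 is a repeated root.
Hence y_h = (C1 + C2*t)*exp(5*t).
Since exp(5*t) solves the homogeneous equation (r = 5 is a root of multiplicity 2), multiply the trial by t^2. Try y_p = A*t^2*exp(5*t). Substituting into the equation and dividing by exp(5*t) gives A = -3, so y_p = -3*t^2*exp(5*t).

y = C1*exp(5*t) - 3*t**2*exp(5*t) + C2*t*exp(5*t)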